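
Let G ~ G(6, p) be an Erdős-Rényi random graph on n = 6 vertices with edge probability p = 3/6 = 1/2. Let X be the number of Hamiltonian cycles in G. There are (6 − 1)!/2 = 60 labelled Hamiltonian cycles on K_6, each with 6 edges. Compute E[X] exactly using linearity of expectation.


K_6 has (6 − 1)!/2 = 60 labelled Hamiltonian cycles.
For each such Hamiltonian cycle H, let X_H = 1 if all 6 edges of H are present in G. Then P[X_H = 1] = p^{6} = (1/2)^{6} = 1/64.
By linearity of expectation: E[X] = Σ_H E[X_H] = 60 · p^{6} = 60 · 1/64 = 15/16.
Numerically: E[X] ≈ 0.9375.

E[X] = 60 · (1/2)^{6} = 15/16 ≈ 0.9375.


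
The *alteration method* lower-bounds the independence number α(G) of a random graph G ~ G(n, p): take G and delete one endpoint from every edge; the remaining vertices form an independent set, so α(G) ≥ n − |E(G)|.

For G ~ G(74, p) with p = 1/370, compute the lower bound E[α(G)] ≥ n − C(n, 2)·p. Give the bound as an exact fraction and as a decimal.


E[|E(G)|] = C(74, 2)·p = 2701 · (1/370) = 73/10.
E[α(G)] ≥ n − E[|E(G)|] = 74 − 73/10 = 667/10.
Numerically: ≈ 66.7000.
(This is only a lower bound; the true E[α(G)] may be larger.)

E[α(G)] ≥ 667/10 ≈ 66.7000.


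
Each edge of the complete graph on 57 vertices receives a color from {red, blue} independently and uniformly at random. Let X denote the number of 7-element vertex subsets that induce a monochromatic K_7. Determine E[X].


Let X = Σ_S X_S over the C(57, 7) = 264385836 subsets S of size 7, where X_S = 1 if the K_7 on S is monochromatic.
For a fixed S, the K_7 on S has C(7, 2) = 21 edges. P[all 21 edges red] = (1/2)^21, and likewise for blue, so P[monochromatic] = 2·(1/2)^21 = 2^{1 − 21} = 1/1048576.
By linearity: E[X] = C(57, 7) · 2^{1 − 21} = 264385836 · 1/1048576 = 66096459/262144.
Numerically: E[X] ≈ 252.137981.

E[X] = C(57,7)·2^(1−C(7,2)) = 66096459/262144 ≈ 252.137981.


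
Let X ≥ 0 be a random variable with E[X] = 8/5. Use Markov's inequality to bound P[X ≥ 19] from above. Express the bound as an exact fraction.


μ = E[X] = 8/5, a = 19.
Markov: P[X ≥ 19] ≤ μ/a = (8/5)/19 = 8/95.
Numerically: ≈ 0.08421.
(Since a = 19 > μ = 1.60000, the bound 8/95 is < 1 and informative.)

P[X ≥ 19] ≤ 8/95 ≈ 0.08421.


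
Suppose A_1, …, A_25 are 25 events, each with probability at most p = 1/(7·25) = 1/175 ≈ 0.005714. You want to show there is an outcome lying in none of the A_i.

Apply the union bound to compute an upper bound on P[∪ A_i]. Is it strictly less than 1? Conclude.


Union bound: P[∪_{i=1}^{25} A_i] ≤ Σ_i P[A_i] ≤ 25·p = 25·(1/175) = 1/7.
Numerically: 1/7 ≈ 0.142857.
Is 1/7 < 1? YES.
Since P[∪ A_i] ≤ 1/7 < 1, the complement has P[∩ A_i^c] ≥ 1 − 1/7 = 6/7 > 0, so some outcome avoids every A_i.

25·p = 1/7 ≈ 0.142857; existence CERTIFIED by the union bound.


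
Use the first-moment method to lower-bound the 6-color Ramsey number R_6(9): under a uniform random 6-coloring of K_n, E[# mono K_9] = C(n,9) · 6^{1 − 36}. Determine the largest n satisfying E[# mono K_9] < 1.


We need C(n, 9) · 6^{1 − 36} < 1, i.e. C(n, 9) < 6^{36 − 1} = 1719070799748422591028658176.
Check values of n near the boundary:
  n = 4406: C(4406, 9) = 1710356485221788389505285700; 1710356485221788389505285700 < 1719070799748422591028658176? YES
  n = 4407: C(4407, 9) = 1713856532599459170657070050; 1713856532599459170657070050 < 1719070799748422591028658176? YES
  n = 4408: C(4408, 9) = 1717362945146264156457459600; 1717362945146264156457459600 < 1719070799748422591028658176? YES
  n = 4409: C(4409, 9) = 1720875732988608787686577131; 1720875732988608787686577131 < 1719070799748422591028658176? NO
The largest n with C(n, 9) < 1719070799748422591028658176 is n = 4408 (where E[X] = 35778394690547169926197075/35813974994758803979763712 ≈ 0.9990065). Hence R_6(9) > 4408, i.e. R_6(9) ≥ 4409.

Largest n = 4408; hence R_6(9) > 4408.


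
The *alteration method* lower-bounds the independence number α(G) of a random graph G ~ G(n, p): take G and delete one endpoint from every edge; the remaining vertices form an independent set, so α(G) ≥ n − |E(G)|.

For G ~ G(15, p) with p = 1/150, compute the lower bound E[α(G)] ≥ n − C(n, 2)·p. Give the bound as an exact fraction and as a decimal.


E[|E(G)|] = C(15, 2)·p = 105 · (1/150) = 7/10.
E[α(G)] ≥ n − E[|E(G)|] = 15 − 7/10 = 143/10.
Numerically: ≈ 14.3000.
(This is only a lower bound; the true E[α(G)] may be larger.)

E[α(G)] ≥ 143/10 ≈ 14.3000.


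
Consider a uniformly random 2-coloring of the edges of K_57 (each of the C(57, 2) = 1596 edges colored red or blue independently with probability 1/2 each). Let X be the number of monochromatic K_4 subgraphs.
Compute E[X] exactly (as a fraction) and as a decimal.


Let X = Σ_S X_S over the C(57, 4) = 395010 subsets S of size 4, where X_S = 1 if the K_4 on S is monochromatic.
For a fixed S, the K_4 on S has C(4, 2) = 6 edges. P[all 6 edges red] = (1/2)^6, and likewise for blue, so P[monochromatic] = 2·(1/2)^6 = 2^{1 − 6} = 1/32.
By linearity: E[X] = C(57, 4) · 2^{1 − 6} = 395010 · 1/32 = 197505/16.
Numerically: E[X] ≈ 12344.062.

E[X] = C(57,4)·2^(1−C(4,2)) = 197505/16 ≈ 12344.062.


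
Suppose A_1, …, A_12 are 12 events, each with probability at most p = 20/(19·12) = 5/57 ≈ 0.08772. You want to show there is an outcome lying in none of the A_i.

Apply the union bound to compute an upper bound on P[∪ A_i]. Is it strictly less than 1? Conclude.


Union bound: P[∪_{i=1}^{12} A_i] ≤ Σ_i P[A_i] ≤ 12·p = 12·(5/57) = 20/19.
Numerically: 20/19 ≈ 1.05263.
Is 20/19 < 1? NO.
Since the bound 20/19 is ≥ 1, the union bound is uninformative here; it does NOT by itself certify existence.

12·p = 20/19 ≈ 1.05263; existence NOT certified by the union bound.


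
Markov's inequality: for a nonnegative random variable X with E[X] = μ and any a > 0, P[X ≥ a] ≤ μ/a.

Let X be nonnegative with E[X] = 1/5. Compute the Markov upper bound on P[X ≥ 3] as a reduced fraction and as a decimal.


μ = E[X] = 1/5, a = 3.
Markov: P[X ≥ 3] ≤ μ/a = (1/5)/3 = 1/15.
Numerically: ≈ 0.06667.
(Since a = 3 > μ = 0.20000, the bound 1/15 is < 1 and informative.)

P[X ≥ 3] ≤ 1/15 ≈ 0.06667.


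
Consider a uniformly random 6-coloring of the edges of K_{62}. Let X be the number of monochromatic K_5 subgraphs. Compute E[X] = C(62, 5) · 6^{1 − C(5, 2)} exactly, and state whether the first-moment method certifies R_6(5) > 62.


E[X] = C(62, 5) · 6^{1 − 10} = 6471002 · 6^{−9} = 6471002/10077696.
As a reduced fraction: E[X] = 3235501/5038848 ≈ 0.642.
Is E[X] < 1? YES.
Since E[X] < 1, there exists a 6-coloring of K_{62} with no monochromatic K_5; hence R_6(5) > 62.

E[X] = 3235501/5038848 ≈ 0.642; E[X] < 1, so R_6(5) > 62.


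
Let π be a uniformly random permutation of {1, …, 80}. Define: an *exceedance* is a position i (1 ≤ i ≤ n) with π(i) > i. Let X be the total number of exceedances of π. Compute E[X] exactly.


Write X = Σ_{i=1}^{80} X_i, where X_i = 1_{π(i) > i}.
For each fixed i, π(i) is uniform over {1, …, 80} (marginal of a uniform permutation), so P[π(i) > i] = (n − i)/n. Summing: Σ_{i=1}^{80} (n − i)/n = (0 + 1 + … + 79)/80 = 80(80 − 1)/(2·80) = (80 − 1)/2.
Hence E[X] = Σ_{i=1}^{80} (80 − i)/80 = 79/2 ≈ 39.50000.

E[X] = 79/2 = 39.50000.


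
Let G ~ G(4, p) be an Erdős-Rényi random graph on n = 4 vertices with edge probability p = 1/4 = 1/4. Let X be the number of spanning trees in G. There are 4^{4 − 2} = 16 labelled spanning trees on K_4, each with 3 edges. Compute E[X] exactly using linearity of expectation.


K_4 has 4^{4 − 2} = 16 labelled spanning trees.
For each such spanning tree H, let X_H = 1 if all 3 edges of H are present in G. Then P[X_H = 1] = p^{3} = (1/4)^{3} = 1/64.
By linearity of expectation: E[X] = Σ_H E[X_H] = 16 · p^{3} = 16 · 1/64 = 1/4.
Numerically: E[X] ≈ 0.25.

E[X] = 16 · (1/4)^{3} = 1/4 ≈ 0.25.


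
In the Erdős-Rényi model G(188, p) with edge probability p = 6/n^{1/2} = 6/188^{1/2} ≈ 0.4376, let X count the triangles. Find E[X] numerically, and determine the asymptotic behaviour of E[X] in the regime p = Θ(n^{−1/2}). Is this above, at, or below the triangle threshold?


Number of potential triangles: C(188, 3) = 1089836.
Each occurs with probability p³ ≈ (0.4376)³ ≈ 8.379478e-02.
By linearity: E[X] = C(188, 3)·p³ ≈ 1089836 · 8.379478e-02 ≈ 91322.5704.
Since α = 1/2 < 1, p = c/n^{1/2} ≫ 1/n is above the triangle threshold p ~ 1/n. Asymptotically E[X] ~ (c³/6)·n^{3(1−α)} = (6³/6)·n^{1.5} → ∞; triangles are abundant w.h.p.

E[X] ≈ 91322.5704; in regime p = Θ(1/n^{1/2}) E[X] diverges (above the triangle threshold p ~ 1/n).


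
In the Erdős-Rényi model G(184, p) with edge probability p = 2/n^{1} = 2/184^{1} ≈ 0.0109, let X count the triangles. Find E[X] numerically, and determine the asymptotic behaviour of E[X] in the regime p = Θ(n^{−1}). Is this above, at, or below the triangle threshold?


Number of potential triangles: C(184, 3) = 1021384.
Each occurs with probability p³ ≈ (0.0109)³ ≈ 1.28421e-06.
By linearity: E[X] = C(184, 3)·p³ ≈ 1021384 · 1.28421e-06 ≈ 1.312.
Here α = 1, so p = 2/n is exactly at the triangle threshold p ~ 1/n. Asymptotically E[X] → c³/6 = 2³/6 = 4/3 ≈ 1.333, a bounded constant. In this regime the triangle count is asymptotically Poisson(c³/6).

E[X] ≈ 1.312; in regime p = Θ(1/n^{1}) E[X] stays bounded (at the triangle threshold p ~ 1/n).


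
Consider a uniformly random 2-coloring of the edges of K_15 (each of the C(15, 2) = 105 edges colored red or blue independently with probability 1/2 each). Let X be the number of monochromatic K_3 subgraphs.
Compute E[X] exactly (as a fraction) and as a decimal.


Let X = Σ_S X_S over the C(15, 3) = 455 subsets S of size 3, where X_S = 1 if the K_3 on S is monochromatic.
For a fixed S, the K_3 on S has C(3, 2) = 3 edges. P[all 3 edges red] = (1/2)^3, and likewise for blue, so P[monochromatic] = 2·(1/2)^3 = 2^{1 − 3} = 1/4.
By linearity: E[X] = C(15, 3) · 2^{1 − 3} = 455 · 1/4 = 455/4.
Numerically: E[X] ≈ 113.750000.

E[X] = C(15,3)·2^(1−C(3,2)) = 455/4 ≈ 113.750000.


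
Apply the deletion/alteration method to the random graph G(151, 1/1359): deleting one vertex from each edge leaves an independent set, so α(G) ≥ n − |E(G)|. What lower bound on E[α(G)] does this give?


E[|E(G)|] = C(151, 2)·p = 11325 · (1/1359) = 25/3.
E[α(G)] ≥ n − E[|E(G)|] = 151 − 25/3 = 428/3.
Numerically: ≈ 142.66667.
(This is only a lower bound; the true E[α(G)] may be larger.)

E[α(G)] ≥ 428/3 ≈ 142.66667.


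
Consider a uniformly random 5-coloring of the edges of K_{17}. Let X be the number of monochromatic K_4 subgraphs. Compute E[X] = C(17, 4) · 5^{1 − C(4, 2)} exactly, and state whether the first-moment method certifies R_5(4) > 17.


E[X] = C(17, 4) · 5^{1 − 6} = 2380 · 5^{−5} = 2380/3125.
As a reduced fraction: E[X] = 476/625 ≈ 0.761600.
Is E[X] < 1? YES.
Since E[X] < 1, there exists a 5-coloring of K_{17} with no monochromatic K_4; hence R_5(4) > 17.

E[X] = 476/625 ≈ 0.761600; E[X] < 1, so R_5(4) > 17.


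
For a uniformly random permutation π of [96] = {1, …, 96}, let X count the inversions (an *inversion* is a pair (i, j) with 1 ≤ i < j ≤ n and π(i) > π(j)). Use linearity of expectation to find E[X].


Write X = Σ X_I over the C(96, 2) = 4560 pairs i < j, with X_I the indicator of one inversion.
There are 4560 indicators.
For each fixed pair i < j, the values π(i) and π(j) are two distinct elements of {1, …, 96} in uniformly random order; by symmetry P[π(i) > π(j)] = 1/2.
By linearity: E[X] = 4560 · (1/2) = C(96, 2) · (1/2) = 4560/2 = 2280 ≈ 2280.00000.

E[X] = 2280 = 2280.00000.


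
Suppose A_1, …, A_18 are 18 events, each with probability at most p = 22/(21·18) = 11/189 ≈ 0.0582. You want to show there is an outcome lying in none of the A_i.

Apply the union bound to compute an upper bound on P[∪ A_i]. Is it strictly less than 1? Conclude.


Union bound: P[∪_{i=1}^{18} A_i] ≤ Σ_i P[A_i] ≤ 18·p = 18·(11/189) = 22/21.
Numerically: 22/21 ≈ 1.0476.
Is 22/21 < 1? NO.
Since the bound 22/21 is ≥ 1, the union bound is uninformative here; it does NOT by itself certify existence.

18·p = 22/21 ≈ 1.0476; existence NOT certified by the union bound.


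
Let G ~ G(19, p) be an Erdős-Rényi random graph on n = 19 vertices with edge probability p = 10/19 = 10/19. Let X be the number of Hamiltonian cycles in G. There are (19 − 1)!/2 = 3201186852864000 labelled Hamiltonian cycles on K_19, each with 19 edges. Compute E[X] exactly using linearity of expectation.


K_19 has (19 − 1)!/2 = 3201186852864000 labelled Hamiltonian cycles.
For each such Hamiltonian cycle H, let X_H = 1 if all 19 edges of H are present in G. Then P[X_H = 1] = p^{19} = (10/19)^{19} = 10000000000000000000/1978419655660313589123979.
By linearity: E[X] = Σ_H E[X_H] = 3201186852864000 · p^{19} = 3201186852864000 · 10000000000000000000/1978419655660313589123979 = 32011868528640000000000000000000000/1978419655660313589123979.
Numerically: E[X] ≈ 1.62e+10.

E[X] = 3201186852864000 · (10/19)^{19} = 32011868528640000000000000000000000/1978419655660313589123979 ≈ 1.62e+10.


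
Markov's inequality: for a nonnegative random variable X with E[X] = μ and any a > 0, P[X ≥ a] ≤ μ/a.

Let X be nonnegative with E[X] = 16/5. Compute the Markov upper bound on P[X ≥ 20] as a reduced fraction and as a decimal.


μ = E[X] = 16/5, a = 20.
Markov: P[X ≥ 20] ≤ μ/a = (16/5)/20 = 4/25.
Numerically: ≈ 0.160000.
(Since a = 20 > μ = 3.200000, the bound 4/25 is < 1 and informative.)

P[X ≥ 20] ≤ 4/25 ≈ 0.160000.


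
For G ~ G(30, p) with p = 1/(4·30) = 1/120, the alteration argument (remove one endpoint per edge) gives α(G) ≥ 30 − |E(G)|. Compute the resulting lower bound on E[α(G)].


E[|E(G)|] = C(30, 2)·p = 435 · (1/120) = 29/8.
E[α(G)] ≥ n − E[|E(G)|] = 30 − 29/8 = 211/8.
Numerically: ≈ 26.375000.
(This is only a lower bound; the true E[α(G)] may be larger.)

E[α(G)] ≥ 211/8 ≈ 26.375000.


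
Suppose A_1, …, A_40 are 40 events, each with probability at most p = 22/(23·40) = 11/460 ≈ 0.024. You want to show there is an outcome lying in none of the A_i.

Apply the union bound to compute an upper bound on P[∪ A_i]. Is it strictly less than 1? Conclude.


Union bound: P[∪_{i=1}^{40} A_i] ≤ Σ_i P[A_i] ≤ 40·p = 40·(11/460) = 22/23.
Numerically: 22/23 ≈ 0.957.
Is 22/23 < 1? YES.
Since P[∪ A_i] ≤ 22/23 < 1, the complement has P[∩ A_i^c] ≥ 1 − 22/23 = 1/23 > 0, so some outcome avoids every A_i.

40·p = 22/23 ≈ 0.957; existence CERTIFIED by the union bound.


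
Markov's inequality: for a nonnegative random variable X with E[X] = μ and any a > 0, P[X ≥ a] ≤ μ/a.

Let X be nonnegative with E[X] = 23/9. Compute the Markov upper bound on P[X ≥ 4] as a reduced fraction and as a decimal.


μ = E[X] = 23/9, a = 4.
Markov: P[X ≥ 4] ≤ μ/a = (23/9)/4 = 23/36.
Numerically: ≈ 0.63889.
(Since a = 4 > μ = 2.55556, the bound 23/36 is < 1 and informative.)

P[X ≥ 4] ≤ 23/36 ≈ 0.63889.


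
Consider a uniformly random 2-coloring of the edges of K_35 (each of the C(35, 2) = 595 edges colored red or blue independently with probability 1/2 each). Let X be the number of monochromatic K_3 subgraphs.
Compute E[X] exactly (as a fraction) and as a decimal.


Let X = Σ_S X_S over the C(35, 3) = 6545 subsets S of size 3, where X_S = 1 if the K_3 on S is monochromatic.
For a fixed S, the K_3 on S has C(3, 2) = 3 edges. P[all 3 edges red] = (1/2)^3, and likewise for blue, so P[monochromatic] = 2·(1/2)^3 = 2^{1 − 3} = 1/4.
By linearity: E[X] = C(35, 3) · 2^{1 − 3} = 6545 · 1/4 = 6545/4.
Numerically: E[X] ≈ 1636.25000.

E[X] = C(35,3)·2^(1−C(3,2)) = 6545/4 ≈ 1636.25000.


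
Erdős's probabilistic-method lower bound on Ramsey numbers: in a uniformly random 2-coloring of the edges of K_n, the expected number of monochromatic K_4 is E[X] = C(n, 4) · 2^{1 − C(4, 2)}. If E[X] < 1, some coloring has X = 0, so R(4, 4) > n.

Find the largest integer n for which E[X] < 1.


We need C(n, 4) · 2^{1 − 6} < 1, i.e. C(n, 4) < 2^{6 − 1} = 32.
Check values of n near the boundary:
  n = 4: C(4, 4) = 1; 1 < 32? YES
  n = 5: C(5, 4) = 5; 5 < 32? YES
  n = 6: C(6, 4) = 15; 15 < 32? YES
  n = 7: C(7, 4) = 35; 35 < 32? NO
  n = 8: C(8, 4) = 70; 70 < 32? NO
  n = 9: C(9, 4) = 126; 126 < 32? NO
The largest n with C(n, 4) < 32 is n = 6 (where E[X] = 15/32 ≈ 0.469). Hence R(4, 4) > 6, i.e. R(4, 4) ≥ 7.

Largest n = 6; hence R(4, 4) > 6.


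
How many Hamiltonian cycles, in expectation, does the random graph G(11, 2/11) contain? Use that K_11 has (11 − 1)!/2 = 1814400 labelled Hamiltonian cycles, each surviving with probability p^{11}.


K_11 has (11 − 1)!/2 = 1814400 labelled Hamiltonian cycles.
For each such Hamiltonian cycle H, let X_H = 1 if all 11 edges of H are present in G. Then P[X_H = 1] = p^{11} = (2/11)^{11} = 2048/285311670611.
By linearity of expectation: E[X] = Σ_H E[X_H] = 1814400 · p^{11} = 1814400 · 2048/285311670611 = 3715891200/285311670611.
Numerically: E[X] ≈ 0.01302.

E[X] = 1814400 · (2/11)^{11} = 3715891200/285311670611 ≈ 0.01302.


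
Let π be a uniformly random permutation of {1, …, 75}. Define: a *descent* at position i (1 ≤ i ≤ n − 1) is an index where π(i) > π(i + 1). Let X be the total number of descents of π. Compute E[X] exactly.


Write X = Σ X_I over i = 1, …, 74, with X_I the indicator of one descent.
There are 74 indicators.
For each fixed i, the pair (π(i), π(i+1)) is a uniformly random ordered pair of distinct values from {1, …, 75}; by symmetry P[π(i) > π(i+1)] = 1/2.
By linearity: E[X] = 74 · (1/2) = (75 − 1) · (1/2) = 37 ≈ 37.0000.

E[X] = 37 = 37.0000.


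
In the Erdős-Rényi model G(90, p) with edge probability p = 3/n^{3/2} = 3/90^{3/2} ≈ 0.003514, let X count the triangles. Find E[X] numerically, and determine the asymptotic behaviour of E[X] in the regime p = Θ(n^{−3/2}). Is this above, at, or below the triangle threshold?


Number of potential triangles: C(90, 3) = 117480.
Each occurs with probability p³ ≈ (0.003514)³ ≈ 4.337829e-08.
By linearity: E[X] = C(90, 3)·p³ ≈ 117480 · 4.337829e-08 ≈ 0.0051.
Since α = 3/2 > 1, p = c/n^{3/2} = o(1/n) is below the triangle threshold p ~ 1/n. Asymptotically E[X] ~ (c³/6)·n^{3(1−α)} = (3³/6)·n^{-1.5} → 0, so by Markov's inequality G has no triangles w.h.p.

E[X] ≈ 0.0051; in regime p = Θ(1/n^{3/2}) E[X] tends to 0 (below the triangle threshold p ~ 1/n).


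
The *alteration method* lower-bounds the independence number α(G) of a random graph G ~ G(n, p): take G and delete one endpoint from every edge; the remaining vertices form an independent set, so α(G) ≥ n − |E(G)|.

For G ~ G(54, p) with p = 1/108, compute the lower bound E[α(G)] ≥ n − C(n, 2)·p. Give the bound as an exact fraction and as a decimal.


E[|E(G)|] = C(54, 2)·p = 1431 · (1/108) = 53/4.
E[α(G)] ≥ n − E[|E(G)|] = 54 − 53/4 = 163/4.
Numerically: ≈ 40.7500.
(This is only a lower bound; the true E[α(G)] may be larger.)

E[α(G)] ≥ 163/4 ≈ 40.7500.


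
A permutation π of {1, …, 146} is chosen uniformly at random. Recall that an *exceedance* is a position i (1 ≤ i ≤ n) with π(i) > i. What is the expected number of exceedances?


Write X = Σ_{i=1}^{146} X_i, where X_i = 1_{π(i) > i}.
For each fixed i, π(i) is uniform over {1, …, 146} (marginal of a uniform permutation), so P[π(i) > i] = (n − i)/n. Summing: Σ_{i=1}^{146} (n − i)/n = (0 + 1 + … + 145)/146 = 146(146 − 1)/(2·146) = (146 − 1)/2.
Hence E[X] = Σ_{i=1}^{146} (146 − i)/146 = 145/2 ≈ 72.500.

E[X] = 145/2 = 72.500.


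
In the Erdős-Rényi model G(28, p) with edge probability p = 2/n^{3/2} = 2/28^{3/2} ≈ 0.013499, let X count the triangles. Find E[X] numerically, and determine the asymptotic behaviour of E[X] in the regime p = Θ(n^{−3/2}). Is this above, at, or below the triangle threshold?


Number of potential triangles: C(28, 3) = 3276.
Each occurs with probability p³ ≈ (0.013499)³ ≈ 2.4596813e-06.
By linearity: E[X] = C(28, 3)·p³ ≈ 3276 · 2.4596813e-06 ≈ 0.00806.
Since α = 3/2 > 1, p = c/n^{3/2} = o(1/n) is below the triangle threshold p ~ 1/n. Asymptotically E[X] ~ (c³/6)·n^{3(1−α)} = (2³/6)·n^{-1.5} → 0, so by Markov's inequality G has no triangles w.h.p.

E[X] ≈ 0.00806; in regime p = Θ(1/n^{3/2}) E[X] tends to 0 (below the triangle threshold p ~ 1/n).


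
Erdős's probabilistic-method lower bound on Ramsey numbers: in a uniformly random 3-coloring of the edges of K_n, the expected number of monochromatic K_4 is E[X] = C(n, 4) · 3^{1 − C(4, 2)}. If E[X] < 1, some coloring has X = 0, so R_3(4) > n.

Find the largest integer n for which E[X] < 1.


We need C(n, 4) · 3^{1 − 6} < 1, i.e. C(n, 4) < 3^{6 − 1} = 243.
Check values of n near the boundary:
  n = 9: C(9, 4) = 126; 126 < 243? YES
  n = 10: C(10, 4) = 210; 210 < 243? YES
  n = 11: C(11, 4) = 330; 330 < 243? NO
The largest n with C(n, 4) < 243 is n = 10 (where E[X] = 70/81 ≈ 0.8641975). Hence R_3(4) > 10, i.e. R_3(4) ≥ 11.

Largest n = 10; hence R_3(4) > 10.


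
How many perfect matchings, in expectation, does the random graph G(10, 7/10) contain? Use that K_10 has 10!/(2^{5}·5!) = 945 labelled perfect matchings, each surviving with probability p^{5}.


K_10 has 10!/(2^{5}·5!) = 945 labelled perfect matchings.
For each such perfect matching H, let X_H = 1 if all 5 edges of H are present in G. Then P[X_H = 1] = p^{5} = (7/10)^{5} = 16807/100000.
By linearity of expectation: E[X] = Σ_H E[X_H] = 945 · p^{5} = 945 · 16807/100000 = 3176523/20000.
Numerically: E[X] ≈ 159.

E[X] = 945 · (7/10)^{5} = 3176523/20000 ≈ 159.


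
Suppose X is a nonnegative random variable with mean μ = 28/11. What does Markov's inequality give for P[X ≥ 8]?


μ = E[X] = 28/11, a = 8.
Markov: P[X ≥ 8] ≤ μ/a = (28/11)/8 = 7/22.
Numerically: ≈ 0.31818.
(Since a = 8 > μ = 2.54545, the bound 7/22 is < 1 and informative.)

P[X ≥ 8] ≤ 7/22 ≈ 0.31818.


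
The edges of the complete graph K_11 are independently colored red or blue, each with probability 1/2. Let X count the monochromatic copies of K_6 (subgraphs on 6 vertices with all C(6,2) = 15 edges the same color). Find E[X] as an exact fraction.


Let X = Σ_S X_S over the C(11, 6) = 462 subsets S of size 6, where X_S = 1 if the K_6 on S is monochromatic.
For a fixed S, the K_6 on S has C(6, 2) = 15 edges. P[all 15 edges red] = (1/2)^15, and likewise for blue, so P[monochromatic] = 2·(1/2)^15 = 2^{1 − 15} = 1/16384.
By linearity of expectation: E[X] = C(11, 6) · 2^{1 − 15} = 462 · 1/16384 = 231/8192.
Numerically: E[X] ≈ 0.028.

E[X] = C(11,6)·2^(1−C(6,2)) = 231/8192 ≈ 0.028.


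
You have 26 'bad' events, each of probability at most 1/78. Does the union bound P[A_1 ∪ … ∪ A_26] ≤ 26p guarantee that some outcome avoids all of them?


Union bound: P[∪_{i=1}^{26} A_i] ≤ Σ_i P[A_i] ≤ 26·p = 26·(1/78) = 1/3.
Numerically: 1/3 ≈ 0.33333.
Is 1/3 < 1? YES.
Since P[∪ A_i] ≤ 1/3 < 1, the complement has P[∩ A_i^c] ≥ 1 − 1/3 = 2/3 > 0, so some outcome avoids every A_i.

26·p = 1/3 ≈ 0.33333; existence CERTIFIED by the union bound.


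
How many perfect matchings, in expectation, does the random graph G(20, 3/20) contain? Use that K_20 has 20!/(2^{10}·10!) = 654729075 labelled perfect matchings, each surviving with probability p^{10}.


K_20 has 20!/(2^{10}·10!) = 654729075 labelled perfect matchings.
For each such perfect matching H, let X_H = 1 if all 10 edges of H are present in G. Then P[X_H = 1] = p^{10} = (3/20)^{10} = 59049/10240000000000.
Summing the indicators: E[X] = Σ_H E[X_H] = 654729075 · p^{10} = 654729075 · 59049/10240000000000 = 1546443885987/409600000000.
Numerically: E[X] ≈ 3.7755.

E[X] = 654729075 · (3/20)^{10} = 1546443885987/409600000000 ≈ 3.7755.


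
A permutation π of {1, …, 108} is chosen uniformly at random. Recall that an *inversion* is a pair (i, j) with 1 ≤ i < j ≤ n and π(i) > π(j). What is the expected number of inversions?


Write X = Σ X_I over the C(108, 2) = 5778 pairs i < j, with X_I the indicator of one inversion.
There are 5778 indicators.
For each fixed pair i < j, the values π(i) and π(j) are two distinct elements of {1, …, 108} in uniformly random order; by symmetry P[π(i) > π(j)] = 1/2.
By linearity: E[X] = 5778 · (1/2) = C(108, 2) · (1/2) = 5778/2 = 2889 ≈ 2889.0000.

E[X] = 2889 = 2889.0000.


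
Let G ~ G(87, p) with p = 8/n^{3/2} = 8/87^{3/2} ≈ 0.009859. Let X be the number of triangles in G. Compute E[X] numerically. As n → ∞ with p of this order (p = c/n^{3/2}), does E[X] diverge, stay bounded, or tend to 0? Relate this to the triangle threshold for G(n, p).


Number of potential triangles: C(87, 3) = 105995.
Each occurs with probability p³ ≈ (0.009859)³ ≈ 9.581496e-07.
By linearity: E[X] = C(87, 3)·p³ ≈ 105995 · 9.581496e-07 ≈ 0.1016.
Since α = 3/2 > 1, p = c/n^{3/2} = o(1/n) is below the triangle threshold p ~ 1/n. Asymptotically E[X] ~ (c³/6)·n^{3(1−α)} = (8³/6)·n^{-1.5} → 0, so by Markov's inequality G has no triangles w.h.p.

E[X] ≈ 0.1016; in regime p = Θ(1/n^{3/2}) E[X] tends to 0 (below the triangle threshold p ~ 1/n).


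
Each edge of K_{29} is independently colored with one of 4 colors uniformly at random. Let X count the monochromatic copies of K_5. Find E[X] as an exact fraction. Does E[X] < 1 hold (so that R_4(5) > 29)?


E[X] = C(29, 5) · 4^{1 − 10} = 118755 · 4^{−9} = 118755/262144.
As a reduced fraction: E[X] = 118755/262144 ≈ 0.453014.
Is E[X] < 1? YES.
Since E[X] < 1, there exists a 4-coloring of K_{29} with no monochromatic K_5; hence R_4(5) > 29.

E[X] = 118755/262144 ≈ 0.453014; E[X] < 1, so R_4(5) > 29.


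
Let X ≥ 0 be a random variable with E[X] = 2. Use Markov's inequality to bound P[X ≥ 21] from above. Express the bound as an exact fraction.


μ = E[X] = 2, a = 21.
Markov: P[X ≥ 21] ≤ μ/a = (2)/21 = 2/21.
Numerically: ≈ 0.095.
(Since a = 21 > μ = 2.000, the bound 2/21 is < 1 and informative.)

P[X ≥ 21] ≤ 2/21 ≈ 0.095.


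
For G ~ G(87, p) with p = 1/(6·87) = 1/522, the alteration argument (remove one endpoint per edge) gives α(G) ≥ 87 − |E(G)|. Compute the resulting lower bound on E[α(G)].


E[|E(G)|] = C(87, 2)·p = 3741 · (1/522) = 43/6.
E[α(G)] ≥ n − E[|E(G)|] = 87 − 43/6 = 479/6.
Numerically: ≈ 79.8333.
(This is only a lower bound; the true E[α(G)] may be larger.)

E[α(G)] ≥ 479/6 ≈ 79.8333.


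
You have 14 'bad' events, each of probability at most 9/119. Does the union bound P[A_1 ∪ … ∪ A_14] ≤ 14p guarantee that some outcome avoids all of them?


Union bound: P[∪_{i=1}^{14} A_i] ≤ Σ_i P[A_i] ≤ 14·p = 14·(9/119) = 18/17.
Numerically: 18/17 ≈ 1.058824.
Is 18/17 < 1? NO.
Since the bound 18/17 is ≥ 1, the union bound is uninformative here; it does NOT by itself certify existence.

14·p = 18/17 ≈ 1.058824; existence NOT certified by the union bound.


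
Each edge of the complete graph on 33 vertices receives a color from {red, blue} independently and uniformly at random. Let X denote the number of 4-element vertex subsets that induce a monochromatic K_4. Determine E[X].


Let X = Σ_S X_S over the C(33, 4) = 40920 subsets S of size 4, where X_S = 1 if the K_4 on S is monochromatic.
For a fixed S, the K_4 on S has C(4, 2) = 6 edges. P[all 6 edges red] = (1/2)^6, and likewise for blue, so P[monochromatic] = 2·(1/2)^6 = 2^{1 − 6} = 1/32.
By linearity of expectation: E[X] = C(33, 4) · 2^{1 − 6} = 40920 · 1/32 = 5115/4.
Numerically: E[X] ≈ 1278.7500.

E[X] = C(33,4)·2^(1−C(4,2)) = 5115/4 ≈ 1278.7500.


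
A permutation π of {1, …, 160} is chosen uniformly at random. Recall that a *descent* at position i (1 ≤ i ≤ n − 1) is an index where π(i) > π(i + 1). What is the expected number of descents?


Write X = Σ X_I over i = 1, …, 159, with X_I the indicator of one descent.
There are 159 indicators.
For each fixed i, the pair (π(i), π(i+1)) is a uniformly random ordered pair of distinct values from {1, …, 160}; by symmetry P[π(i) > π(i+1)] = 1/2.
By linearity: E[X] = 159 · (1/2) = (160 − 1) · (1/2) = 159/2 ≈ 79.500000.

E[X] = 159/2 = 79.500000.


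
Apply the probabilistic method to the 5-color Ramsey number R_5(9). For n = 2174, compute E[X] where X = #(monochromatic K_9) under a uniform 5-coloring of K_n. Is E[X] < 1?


E[X] = C(2174, 9) · 5^{1 − 36} = 2940165687188920530702934 · 5^{−35} = 2940165687188920530702934/2910383045673370361328125.
As a reduced fraction: E[X] = 2940165687188920530702934/2910383045673370361328125 ≈ 1.01023.
Is E[X] < 1? NO.
Since E[X] ≥ 1, the first-moment bound is inconclusive at n = 2174; it does NOT by itself certify R_5(9) > 2174.

E[X] = 2940165687188920530702934/2910383045673370361328125 ≈ 1.01023; E[X] ≥ 1; first-moment method inconclusive here.


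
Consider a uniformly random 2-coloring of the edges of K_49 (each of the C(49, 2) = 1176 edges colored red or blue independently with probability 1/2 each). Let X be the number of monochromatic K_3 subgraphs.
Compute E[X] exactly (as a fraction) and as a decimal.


Let X = Σ_S X_S over the C(49, 3) = 18424 subsets S of size 3, where X_S = 1 if the K_3 on S is monochromatic.
For a fixed S, the K_3 on S has C(3, 2) = 3 edges. P[all 3 edges red] = (1/2)^3, and likewise for blue, so P[monochromatic] = 2·(1/2)^3 = 2^{1 − 3} = 1/4.
By linearity: E[X] = C(49, 3) · 2^{1 − 3} = 18424 · 1/4 = 4606.
Numerically: E[X] ≈ 4606.000.

E[X] = C(49,3)·2^(1−C(3,2)) = 4606 ≈ 4606.000.


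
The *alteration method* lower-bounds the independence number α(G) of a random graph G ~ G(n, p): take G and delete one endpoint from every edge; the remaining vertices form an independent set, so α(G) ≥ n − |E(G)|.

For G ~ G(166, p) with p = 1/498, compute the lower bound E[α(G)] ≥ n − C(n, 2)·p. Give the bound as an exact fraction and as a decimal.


E[|E(G)|] = C(166, 2)·p = 13695 · (1/498) = 55/2.
E[α(G)] ≥ n − E[|E(G)|] = 166 − 55/2 = 277/2.
Numerically: ≈ 138.50000.
(This is only a lower bound; the true E[α(G)] may be larger.)

E[α(G)] ≥ 277/2 ≈ 138.50000.


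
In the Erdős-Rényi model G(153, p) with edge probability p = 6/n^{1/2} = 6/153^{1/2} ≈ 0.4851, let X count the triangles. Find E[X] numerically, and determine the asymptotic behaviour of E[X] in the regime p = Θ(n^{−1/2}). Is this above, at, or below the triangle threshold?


Number of potential triangles: C(153, 3) = 585276.
Each occurs with probability p³ ≈ (0.4851)³ ≈ 1.141344e-01.
By linearity: E[X] = C(153, 3)·p³ ≈ 585276 · 1.141344e-01 ≈ 66800.1320.
Since α = 1/2 < 1, p = c/n^{1/2} ≫ 1/n is above the triangle threshold p ~ 1/n. Asymptotically E[X] ~ (c³/6)·n^{3(1−α)} = (6³/6)·n^{1.5} → ∞; triangles are abundant w.h.p.

E[X] ≈ 66800.1320; in regime p = Θ(1/n^{1/2}) E[X] diverges (above the triangle threshold p ~ 1/n).


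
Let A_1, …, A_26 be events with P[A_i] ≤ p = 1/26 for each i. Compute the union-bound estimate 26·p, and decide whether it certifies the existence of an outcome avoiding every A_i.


Union bound: P[∪_{i=1}^{26} A_i] ≤ Σ_i P[A_i] ≤ 26·p = 26·(1/26) = 1.
Numerically: 1 ≈ 1.00000.
Is 1 < 1? NO.
Since the bound 1 is ≥ 1, the union bound is uninformative here; it does NOT by itself certify existence.

26·p = 1 ≈ 1.00000; existence NOT certified by the union bound.


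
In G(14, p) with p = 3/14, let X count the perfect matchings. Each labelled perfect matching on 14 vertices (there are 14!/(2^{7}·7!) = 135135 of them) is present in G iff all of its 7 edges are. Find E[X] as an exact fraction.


K_14 has 14!/(2^{7}·7!) = 135135 labelled perfect matchings.
For each such perfect matching H, let X_H = 1 if all 7 edges of H are present in G. Then P[X_H = 1] = p^{7} = (3/14)^{7} = 2187/105413504.
By linearity of expectation: E[X] = Σ_H E[X_H] = 135135 · p^{7} = 135135 · 2187/105413504 = 42220035/15059072.
Numerically: E[X] ≈ 2.80363.

E[X] = 135135 · (3/14)^{7} = 42220035/15059072 ≈ 2.80363.


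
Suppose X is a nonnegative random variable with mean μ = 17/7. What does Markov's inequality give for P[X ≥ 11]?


μ = E[X] = 17/7, a = 11.
Markov: P[X ≥ 11] ≤ μ/a = (17/7)/11 = 17/77.
Numerically: ≈ 0.22078.
(Since a = 11 > μ = 2.42857, the bound 17/77 is < 1 and informative.)

P[X ≥ 11] ≤ 17/77 ≈ 0.22078.


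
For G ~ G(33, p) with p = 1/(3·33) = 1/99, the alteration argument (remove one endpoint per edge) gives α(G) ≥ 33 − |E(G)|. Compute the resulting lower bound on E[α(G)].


E[|E(G)|] = C(33, 2)·p = 528 · (1/99) = 16/3.
E[α(G)] ≥ n − E[|E(G)|] = 33 − 16/3 = 83/3.
Numerically: ≈ 27.66667.
(This is only a lower bound; the true E[α(G)] may be larger.)

E[α(G)] ≥ 83/3 ≈ 27.66667.


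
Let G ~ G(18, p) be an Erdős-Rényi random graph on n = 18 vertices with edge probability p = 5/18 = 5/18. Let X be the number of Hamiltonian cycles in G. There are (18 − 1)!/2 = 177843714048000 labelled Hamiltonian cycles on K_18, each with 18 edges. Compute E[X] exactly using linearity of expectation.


K_18 has (18 − 1)!/2 = 177843714048000 labelled Hamiltonian cycles.
For each such Hamiltonian cycle H, let X_H = 1 if all 18 edges of H are present in G. Then P[X_H = 1] = p^{18} = (5/18)^{18} = 3814697265625/39346408075296537575424.
By linearity: E[X] = Σ_H E[X_H] = 177843714048000 · p^{18} = 177843714048000 · 3814697265625/39346408075296537575424 = 56800365447998046875/3294258113514384.
Numerically: E[X] ≈ 1.72e+04.

E[X] = 177843714048000 · (5/18)^{18} = 56800365447998046875/3294258113514384 ≈ 1.72e+04.


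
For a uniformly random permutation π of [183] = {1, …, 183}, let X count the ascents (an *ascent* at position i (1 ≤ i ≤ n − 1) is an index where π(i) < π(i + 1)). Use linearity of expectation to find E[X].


Write X = Σ X_I over i = 1, …, 182, with X_I the indicator of one ascent.
There are 182 indicators.
For each fixed i, the pair (π(i), π(i+1)) is a uniformly random ordered pair of distinct values from {1, …, 183}; by symmetry P[π(i) < π(i+1)] = 1/2.
By linearity: E[X] = 182 · (1/2) = (183 − 1) · (1/2) = 91 ≈ 91.000.

E[X] = 91 = 91.000.


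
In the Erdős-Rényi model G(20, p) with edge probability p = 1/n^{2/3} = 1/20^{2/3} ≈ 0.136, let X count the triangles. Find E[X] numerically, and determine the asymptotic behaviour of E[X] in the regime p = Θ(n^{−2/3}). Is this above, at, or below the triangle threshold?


Number of potential triangles: C(20, 3) = 1140.
Each occurs with probability p³ ≈ (0.136)³ ≈ 2.50000e-03.
By linearity: E[X] = C(20, 3)·p³ ≈ 1140 · 2.50000e-03 ≈ 2.850.
Since α = 2/3 < 1, p = c/n^{2/3} ≫ 1/n is above the triangle threshold p ~ 1/n. Asymptotically E[X] ~ (c³/6)·n^{3(1−α)} = (1³/6)·n^{1} → ∞; triangles are abundant w.h.p.

E[X] ≈ 2.850; in regime p = Θ(1/n^{2/3}) E[X] diverges (above the triangle threshold p ~ 1/n).


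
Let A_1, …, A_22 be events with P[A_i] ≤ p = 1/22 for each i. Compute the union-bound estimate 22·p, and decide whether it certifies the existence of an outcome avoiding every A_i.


Union bound: P[∪_{i=1}^{22} A_i] ≤ Σ_i P[A_i] ≤ 22·p = 22·(1/22) = 1.
Numerically: 1 ≈ 1.000.
Is 1 < 1? NO.
Since the bound 1 is ≥ 1, the union bound is uninformative here; it does NOT by itself certify existence.

22·p = 1 ≈ 1.000; existence NOT certified by the union bound.


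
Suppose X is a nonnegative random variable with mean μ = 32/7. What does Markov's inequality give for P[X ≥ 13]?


μ = E[X] = 32/7, a = 13.
Markov: P[X ≥ 13] ≤ μ/a = (32/7)/13 = 32/91.
Numerically: ≈ 0.352.
(Since a = 13 > μ = 4.571, the bound 32/91 is < 1 and informative.)

P[X ≥ 13] ≤ 32/91 ≈ 0.352.


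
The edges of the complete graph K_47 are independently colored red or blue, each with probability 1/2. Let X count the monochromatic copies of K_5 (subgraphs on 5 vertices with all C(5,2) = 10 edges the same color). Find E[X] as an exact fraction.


Let X = Σ_S X_S over the C(47, 5) = 1533939 subsets S of size 5, where X_S = 1 if the K_5 on S is monochromatic.
For a fixed S, the K_5 on S has C(5, 2) = 10 edges. P[all 10 edges red] = (1/2)^10, and likewise for blue, so P[monochromatic] = 2·(1/2)^10 = 2^{1 − 10} = 1/512.
By linearity: E[X] = C(47, 5) · 2^{1 − 10} = 1533939 · 1/512 = 1533939/512.
Numerically: E[X] ≈ 2995.97461.

E[X] = C(47,5)·2^(1−C(5,2)) = 1533939/512 ≈ 2995.97461.


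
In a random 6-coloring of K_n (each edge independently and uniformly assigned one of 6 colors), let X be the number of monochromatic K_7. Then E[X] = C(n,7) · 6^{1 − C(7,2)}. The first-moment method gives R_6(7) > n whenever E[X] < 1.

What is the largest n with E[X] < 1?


We need C(n, 7) · 6^{1 − 21} < 1, i.e. C(n, 7) < 6^{21 − 1} = 3656158440062976.
Check values of n near the boundary:
  n = 565: C(565, 7) = 3513212521235560; 3513212521235560 < 3656158440062976? YES
  n = 566: C(566, 7) = 3557206237959440; 3557206237959440 < 3656158440062976? YES
  n = 567: C(567, 7) = 3601671315933933; 3601671315933933 < 3656158440062976? YES
  n = 568: C(568, 7) = 3646611956239704; 3646611956239704 < 3656158440062976? YES
  n = 569: C(569, 7) = 3692032389858348; 3692032389858348 < 3656158440062976? NO
  n = 570: C(570, 7) = 3737936877831720; 3737936877831720 < 3656158440062976? NO
The largest n with C(n, 7) < 3656158440062976 is n = 568 (where E[X] = 16882462760369/16926659444736 ≈ 0.99739). Hence R_6(7) > 568, i.e. R_6(7) ≥ 569.

Largest n = 568; hence R_6(7) > 568.


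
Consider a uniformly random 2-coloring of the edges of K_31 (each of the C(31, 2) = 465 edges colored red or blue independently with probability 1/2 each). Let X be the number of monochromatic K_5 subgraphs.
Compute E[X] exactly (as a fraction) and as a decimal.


Let X = Σ_S X_S over the C(31, 5) = 169911 subsets S of size 5, where X_S = 1 if the K_5 on S is monochromatic.
For a fixed S, the K_5 on S has C(5, 2) = 10 edges. P[all 10 edges red] = (1/2)^10, and likewise for blue, so P[monochromatic] = 2·(1/2)^10 = 2^{1 − 10} = 1/512.
By linearity: E[X] = C(31, 5) · 2^{1 − 10} = 169911 · 1/512 = 169911/512.
Numerically: E[X] ≈ 331.85742.

E[X] = C(31,5)·2^(1−C(5,2)) = 169911/512 ≈ 331.85742.


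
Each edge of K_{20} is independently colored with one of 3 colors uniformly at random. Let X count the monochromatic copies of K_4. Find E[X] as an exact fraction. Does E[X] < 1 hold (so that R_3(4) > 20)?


E[X] = C(20, 4) · 3^{1 − 6} = 4845 · 3^{−5} = 4845/243.
As a reduced fraction: E[X] = 1615/81 ≈ 19.9383.
Is E[X] < 1? NO.
Since E[X] ≥ 1, the first-moment bound is inconclusive at n = 20; it does NOT by itself certify R_3(4) > 20.

E[X] = 1615/81 ≈ 19.9383; E[X] ≥ 1; first-moment method inconclusive here.


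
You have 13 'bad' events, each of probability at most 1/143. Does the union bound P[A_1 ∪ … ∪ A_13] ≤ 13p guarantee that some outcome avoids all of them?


Union bound: P[∪_{i=1}^{13} A_i] ≤ Σ_i P[A_i] ≤ 13·p = 13·(1/143) = 1/11.
Numerically: 1/11 ≈ 0.0909.
Is 1/11 < 1? YES.
Since P[∪ A_i] ≤ 1/11 < 1, the complement has P[∩ A_i^c] ≥ 1 − 1/11 = 10/11 > 0, so some outcome avoids every A_i.

13·p = 1/11 ≈ 0.0909; existence CERTIFIED by the union bound.


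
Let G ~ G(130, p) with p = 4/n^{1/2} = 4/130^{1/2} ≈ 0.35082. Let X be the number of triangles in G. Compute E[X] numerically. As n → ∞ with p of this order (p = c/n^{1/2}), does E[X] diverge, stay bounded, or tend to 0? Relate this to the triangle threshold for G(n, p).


Number of potential triangles: C(130, 3) = 357760.
Each occurs with probability p³ ≈ (0.35082)³ ≈ 4.3178241e-02.
By linearity: E[X] = C(130, 3)·p³ ≈ 357760 · 4.3178241e-02 ≈ 15447.44748.
Since α = 1/2 < 1, p = c/n^{1/2} ≫ 1/n is above the triangle threshold p ~ 1/n. Asymptotically E[X] ~ (c³/6)·n^{3(1−α)} = (4³/6)·n^{1.5} → ∞; triangles are abundant w.h.p.

E[X] ≈ 15447.44748; in regime p = Θ(1/n^{1/2}) E[X] diverges (above the triangle threshold p ~ 1/n).
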